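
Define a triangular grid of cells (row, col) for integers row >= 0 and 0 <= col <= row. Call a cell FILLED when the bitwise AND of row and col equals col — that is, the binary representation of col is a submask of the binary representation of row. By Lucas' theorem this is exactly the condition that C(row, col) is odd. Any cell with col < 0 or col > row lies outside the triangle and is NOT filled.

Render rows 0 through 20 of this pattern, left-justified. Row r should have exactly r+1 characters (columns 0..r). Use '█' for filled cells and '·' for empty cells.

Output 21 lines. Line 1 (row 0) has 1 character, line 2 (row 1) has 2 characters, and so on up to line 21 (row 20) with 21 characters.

Answer: █
██
█·█
████
█···█
██··██
█·█·█·█
████████
█·······█
██······██
█·█·····█·█
████····████
█···█···█···█
██··██··██··██
█·█·█·█·█·█·█·█
████████████████
█···············█
██··············██
█·█·············█·█
████············████
█···█···········█···█

Derivation:
r0=0: █
r1=1: ██
r2=10: █·█
r3=11: ████
r4=100: █···█
r5=101: ██··██
r6=110: █·█·█·█
r7=111: ████████
r8=1000: █·······█
r9=1001: ██······██
r10=1010: █·█·····█·█
r11=1011: ████····████
r12=1100: █···█···█···█
r13=1101: ██··██··██··██
r14=1110: █·█·█·█·█·█·█·█
r15=1111: ████████████████
r16=10000: █···············█
r17=10001: ██··············██
r18=10010: █·█·············█·█
r19=10011: ████············████
r20=10100: █···█···········█···█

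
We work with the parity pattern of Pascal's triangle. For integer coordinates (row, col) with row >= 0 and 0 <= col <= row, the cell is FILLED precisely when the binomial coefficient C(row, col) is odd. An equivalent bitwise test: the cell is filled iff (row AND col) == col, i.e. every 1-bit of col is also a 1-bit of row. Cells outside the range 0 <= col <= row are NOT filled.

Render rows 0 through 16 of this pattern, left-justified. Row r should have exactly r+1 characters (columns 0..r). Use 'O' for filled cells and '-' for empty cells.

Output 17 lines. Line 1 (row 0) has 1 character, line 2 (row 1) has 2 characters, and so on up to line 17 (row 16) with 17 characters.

Answer: O
OO
O-O
OOOO
O---O
OO--OO
O-O-O-O
OOOOOOOO
O-------O
OO------OO
O-O-----O-O
OOOO----OOOO
O---O---O---O
OO--OO--OO--OO
O-O-O-O-O-O-O-O
OOOOOOOOOOOOOOOO
O---------------O

Derivation:
r0=0: O
r1=1: OO
r2=10: O-O
r3=11: OOOO
r4=100: O---O
r5=101: OO--OO
r6=110: O-O-O-O
r7=111: OOOOOOOO
r8=1000: O-------O
r9=1001: OO------OO
r10=1010: O-O-----O-O
r11=1011: OOOO----OOOO
r12=1100: O---O---O---O
r13=1101: OO--OO--OO--OO
r14=1110: O-O-O-O-O-O-O-O
r15=1111: OOOOOOOOOOOOOOOO
r16=10000: O---------------O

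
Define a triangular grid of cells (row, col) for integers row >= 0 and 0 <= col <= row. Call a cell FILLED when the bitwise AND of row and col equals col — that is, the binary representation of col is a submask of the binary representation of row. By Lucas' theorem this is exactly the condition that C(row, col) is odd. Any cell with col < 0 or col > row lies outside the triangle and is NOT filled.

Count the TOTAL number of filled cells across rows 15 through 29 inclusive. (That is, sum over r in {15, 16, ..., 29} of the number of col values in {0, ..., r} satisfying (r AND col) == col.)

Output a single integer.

Answer: 130

Derivation:
r15=1111 pc4: +16 =16
r16=10000 pc1: +2 =18
r17=10001 pc2: +4 =22
r18=10010 pc2: +4 =26
r19=10011 pc3: +8 =34
r20=10100 pc2: +4 =38
r21=10101 pc3: +8 =46
r22=10110 pc3: +8 =54
r23=10111 pc4: +16 =70
r24=11000 pc2: +4 =74
r25=11001 pc3: +8 =82
r26=11010 pc3: +8 =90
r27=11011 pc4: +16 =106
r28=11100 pc3: +8 =114
r29=11101 pc4: +16 =130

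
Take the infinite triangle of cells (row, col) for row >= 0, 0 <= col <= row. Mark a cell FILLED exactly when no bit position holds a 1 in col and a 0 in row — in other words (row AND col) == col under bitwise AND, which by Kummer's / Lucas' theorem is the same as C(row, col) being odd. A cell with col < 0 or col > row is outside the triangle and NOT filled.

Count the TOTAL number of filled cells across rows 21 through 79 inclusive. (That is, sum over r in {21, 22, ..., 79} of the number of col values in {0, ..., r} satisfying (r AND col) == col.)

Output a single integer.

r21=10101 pc3: +8 =8
r22=10110 pc3: +8 =16
r23=10111 pc4: +16 =32
r24=11000 pc2: +4 =36
r25=11001 pc3: +8 =44
r26=11010 pc3: +8 =52
r27=11011 pc4: +16 =68
r28=11100 pc3: +8 =76
r29=11101 pc4: +16 =92
r30=11110 pc4: +16 =108
r31=11111 pc5: +32 =140
r32=100000 pc1: +2 =142
r33=100001 pc2: +4 =146
r34=100010 pc2: +4 =150
r35=100011 pc3: +8 =158
r36=100100 pc2: +4 =162
r37=100101 pc3: +8 =170
r38=100110 pc3: +8 =178
r39=100111 pc4: +16 =194
r40=101000 pc2: +4 =198
r41=101001 pc3: +8 =206
r42=101010 pc3: +8 =214
r43=101011 pc4: +16 =230
r44=101100 pc3: +8 =238
r45=101101 pc4: +16 =254
r46=101110 pc4: +16 =270
r47=101111 pc5: +32 =302
r48=110000 pc2: +4 =306
r49=110001 pc3: +8 =314
r50=110010 pc3: +8 =322
r51=110011 pc4: +16 =338
r52=110100 pc3: +8 =346
r53=110101 pc4: +16 =362
r54=110110 pc4: +16 =378
r55=110111 pc5: +32 =410
r56=111000 pc3: +8 =418
r57=111001 pc4: +16 =434
r58=111010 pc4: +16 =450
r59=111011 pc5: +32 =482
r60=111100 pc4: +16 =498
r61=111101 pc5: +32 =530
r62=111110 pc5: +32 =562
r63=111111 pc6: +64 =626
r64=1000000 pc1: +2 =628
r65=1000001 pc2: +4 =632
r66=1000010 pc2: +4 =636
r67=1000011 pc3: +8 =644
r68=1000100 pc2: +4 =648
r69=1000101 pc3: +8 =656
r70=1000110 pc3: +8 =664
r71=1000111 pc4: +16 =680
r72=1001000 pc2: +4 =684
r73=1001001 pc3: +8 =692
r74=1001010 pc3: +8 =700
r75=1001011 pc4: +16 =716
r76=1001100 pc3: +8 =724
r77=1001101 pc4: +16 =740
r78=1001110 pc4: +16 =756
r79=1001111 pc5: +32 =788

Answer: 788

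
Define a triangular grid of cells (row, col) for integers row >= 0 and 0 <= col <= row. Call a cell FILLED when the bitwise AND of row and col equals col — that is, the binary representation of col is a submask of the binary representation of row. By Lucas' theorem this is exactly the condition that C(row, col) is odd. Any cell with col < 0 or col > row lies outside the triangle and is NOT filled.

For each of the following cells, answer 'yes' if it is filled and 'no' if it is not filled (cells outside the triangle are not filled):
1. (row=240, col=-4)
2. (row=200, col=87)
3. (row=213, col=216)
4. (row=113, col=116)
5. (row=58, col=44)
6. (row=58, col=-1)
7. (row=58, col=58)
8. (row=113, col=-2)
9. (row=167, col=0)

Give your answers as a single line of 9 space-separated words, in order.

Answer: no no no no no no yes no yes

Derivation:
(240,-4): col outside [0, 240] -> not filled
(200,87): row=0b11001000, col=0b1010111, row AND col = 0b1000000 = 64; 64 != 87 -> empty
(213,216): col outside [0, 213] -> not filled
(113,116): col outside [0, 113] -> not filled
(58,44): row=0b111010, col=0b101100, row AND col = 0b101000 = 40; 40 != 44 -> empty
(58,-1): col outside [0, 58] -> not filled
(58,58): row=0b111010, col=0b111010, row AND col = 0b111010 = 58; 58 == 58 -> filled
(113,-2): col outside [0, 113] -> not filled
(167,0): row=0b10100111, col=0b0, row AND col = 0b0 = 0; 0 == 0 -> filled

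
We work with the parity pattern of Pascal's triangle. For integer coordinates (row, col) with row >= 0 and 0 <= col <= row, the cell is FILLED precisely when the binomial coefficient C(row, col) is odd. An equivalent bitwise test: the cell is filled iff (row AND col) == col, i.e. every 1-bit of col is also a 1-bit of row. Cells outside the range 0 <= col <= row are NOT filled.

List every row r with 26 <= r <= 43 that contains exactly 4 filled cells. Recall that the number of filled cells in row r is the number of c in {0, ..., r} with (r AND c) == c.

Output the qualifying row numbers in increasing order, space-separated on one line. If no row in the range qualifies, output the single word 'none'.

Answer: 33 34 36 40

Derivation:
Row r has 2^popcount(r) filled cells, so we need popcount(r) = log2(4) = 2.
Scan r = 26..43 and keep those with exactly 2 one-bits:
r=26=11010 popcount=3 -> skip
r=27=11011 popcount=4 -> skip
r=28=11100 popcount=3 -> skip
r=29=11101 popcount=4 -> skip
r=30=11110 popcount=4 -> skip
r=31=11111 popcount=5 -> skip
r=32=100000 popcount=1 -> skip
r=33=100001 popcount=2 -> KEEP
r=34=100010 popcount=2 -> KEEP
r=35=100011 popcount=3 -> skip
r=36=100100 popcount=2 -> KEEP
r=37=100101 popcount=3 -> skip
r=38=100110 popcount=3 -> skip
r=39=100111 popcount=4 -> skip
r=40=101000 popcount=2 -> KEEP
r=41=101001 popcount=3 -> skip
r=42=101010 popcount=3 -> skip
r=43=101011 popcount=4 -> skip
Kept rows: 33 34 36 40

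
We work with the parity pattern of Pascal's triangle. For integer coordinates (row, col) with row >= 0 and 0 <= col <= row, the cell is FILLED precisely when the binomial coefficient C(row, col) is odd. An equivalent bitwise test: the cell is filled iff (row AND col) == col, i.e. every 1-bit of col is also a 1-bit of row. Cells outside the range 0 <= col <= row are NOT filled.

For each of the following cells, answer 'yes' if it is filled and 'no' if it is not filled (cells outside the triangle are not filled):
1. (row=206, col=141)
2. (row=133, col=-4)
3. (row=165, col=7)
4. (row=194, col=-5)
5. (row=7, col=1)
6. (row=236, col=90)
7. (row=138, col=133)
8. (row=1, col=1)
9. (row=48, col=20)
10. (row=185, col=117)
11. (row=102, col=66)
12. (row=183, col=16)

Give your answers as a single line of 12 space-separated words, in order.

(206,141): row=0b11001110, col=0b10001101, row AND col = 0b10001100 = 140; 140 != 141 -> empty
(133,-4): col outside [0, 133] -> not filled
(165,7): row=0b10100101, col=0b111, row AND col = 0b101 = 5; 5 != 7 -> empty
(194,-5): col outside [0, 194] -> not filled
(7,1): row=0b111, col=0b1, row AND col = 0b1 = 1; 1 == 1 -> filled
(236,90): row=0b11101100, col=0b1011010, row AND col = 0b1001000 = 72; 72 != 90 -> empty
(138,133): row=0b10001010, col=0b10000101, row AND col = 0b10000000 = 128; 128 != 133 -> empty
(1,1): row=0b1, col=0b1, row AND col = 0b1 = 1; 1 == 1 -> filled
(48,20): row=0b110000, col=0b10100, row AND col = 0b10000 = 16; 16 != 20 -> empty
(185,117): row=0b10111001, col=0b1110101, row AND col = 0b110001 = 49; 49 != 117 -> empty
(102,66): row=0b1100110, col=0b1000010, row AND col = 0b1000010 = 66; 66 == 66 -> filled
(183,16): row=0b10110111, col=0b10000, row AND col = 0b10000 = 16; 16 == 16 -> filled

Answer: no no no no yes no no yes no no yes yes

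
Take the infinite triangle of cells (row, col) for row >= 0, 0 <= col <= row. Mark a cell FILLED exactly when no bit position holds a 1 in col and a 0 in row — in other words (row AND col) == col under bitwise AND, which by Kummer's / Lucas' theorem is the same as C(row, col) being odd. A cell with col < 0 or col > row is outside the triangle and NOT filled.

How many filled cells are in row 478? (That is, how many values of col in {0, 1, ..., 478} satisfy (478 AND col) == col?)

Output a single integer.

478 in binary = 111011110
popcount(478) = number of 1-bits in 111011110 = 7
A col c satisfies (478 AND c) == c iff every set bit of c is also set in 478; each of the 7 set bits of 478 can independently be on or off in c.
count = 2^7 = 128

Answer: 128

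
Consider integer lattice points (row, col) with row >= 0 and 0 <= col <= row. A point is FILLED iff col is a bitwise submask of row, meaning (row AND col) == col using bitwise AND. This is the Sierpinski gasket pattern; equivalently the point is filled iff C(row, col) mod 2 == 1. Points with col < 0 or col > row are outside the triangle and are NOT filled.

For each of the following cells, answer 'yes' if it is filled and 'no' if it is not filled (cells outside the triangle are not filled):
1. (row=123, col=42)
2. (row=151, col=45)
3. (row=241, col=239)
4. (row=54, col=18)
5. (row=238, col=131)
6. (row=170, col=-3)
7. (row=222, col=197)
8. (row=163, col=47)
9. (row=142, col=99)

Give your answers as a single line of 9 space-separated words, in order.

(123,42): row=0b1111011, col=0b101010, row AND col = 0b101010 = 42; 42 == 42 -> filled
(151,45): row=0b10010111, col=0b101101, row AND col = 0b101 = 5; 5 != 45 -> empty
(241,239): row=0b11110001, col=0b11101111, row AND col = 0b11100001 = 225; 225 != 239 -> empty
(54,18): row=0b110110, col=0b10010, row AND col = 0b10010 = 18; 18 == 18 -> filled
(238,131): row=0b11101110, col=0b10000011, row AND col = 0b10000010 = 130; 130 != 131 -> empty
(170,-3): col outside [0, 170] -> not filled
(222,197): row=0b11011110, col=0b11000101, row AND col = 0b11000100 = 196; 196 != 197 -> empty
(163,47): row=0b10100011, col=0b101111, row AND col = 0b100011 = 35; 35 != 47 -> empty
(142,99): row=0b10001110, col=0b1100011, row AND col = 0b10 = 2; 2 != 99 -> empty

Answer: yes no no yes no no no no no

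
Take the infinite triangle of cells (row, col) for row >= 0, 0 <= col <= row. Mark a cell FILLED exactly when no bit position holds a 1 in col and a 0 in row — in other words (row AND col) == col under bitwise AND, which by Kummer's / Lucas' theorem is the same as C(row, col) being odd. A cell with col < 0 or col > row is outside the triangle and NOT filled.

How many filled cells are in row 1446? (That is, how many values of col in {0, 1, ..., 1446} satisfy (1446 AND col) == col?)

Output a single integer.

1446 in binary = 10110100110
popcount(1446) = number of 1-bits in 10110100110 = 6
A col c satisfies (1446 AND c) == c iff every set bit of c is also set in 1446; each of the 6 set bits of 1446 can independently be on or off in c.
count = 2^6 = 64

Answer: 64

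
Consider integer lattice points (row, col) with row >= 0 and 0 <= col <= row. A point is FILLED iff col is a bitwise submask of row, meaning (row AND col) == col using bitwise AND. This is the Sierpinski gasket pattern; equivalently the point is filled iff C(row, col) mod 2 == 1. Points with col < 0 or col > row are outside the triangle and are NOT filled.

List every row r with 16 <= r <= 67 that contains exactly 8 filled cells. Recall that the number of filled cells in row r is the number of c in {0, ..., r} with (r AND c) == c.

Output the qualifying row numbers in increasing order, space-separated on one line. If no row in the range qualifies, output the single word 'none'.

Answer: 19 21 22 25 26 28 35 37 38 41 42 44 49 50 52 56 67

Derivation:
Row r has 2^popcount(r) filled cells, so we need popcount(r) = log2(8) = 3.
Scan r = 16..67 and keep those with exactly 3 one-bits:
r=16=10000 popcount=1 -> skip
r=17=10001 popcount=2 -> skip
r=18=10010 popcount=2 -> skip
r=19=10011 popcount=3 -> KEEP
r=20=10100 popcount=2 -> skip
r=21=10101 popcount=3 -> KEEP
r=22=10110 popcount=3 -> KEEP
r=23=10111 popcount=4 -> skip
r=24=11000 popcount=2 -> skip
r=25=11001 popcount=3 -> KEEP
r=26=11010 popcount=3 -> KEEP
r=27=11011 popcount=4 -> skip
r=28=11100 popcount=3 -> KEEP
r=29=11101 popcount=4 -> skip
r=30=11110 popcount=4 -> skip
r=31=11111 popcount=5 -> skip
r=32=100000 popcount=1 -> skip
r=33=100001 popcount=2 -> skip
r=34=100010 popcount=2 -> skip
r=35=100011 popcount=3 -> KEEP
r=36=100100 popcount=2 -> skip
r=37=100101 popcount=3 -> KEEP
r=38=100110 popcount=3 -> KEEP
r=39=100111 popcount=4 -> skip
r=40=101000 popcount=2 -> skip
r=41=101001 popcount=3 -> KEEP
r=42=101010 popcount=3 -> KEEP
r=43=101011 popcount=4 -> skip
r=44=101100 popcount=3 -> KEEP
r=45=101101 popcount=4 -> skip
r=46=101110 popcount=4 -> skip
r=47=101111 popcount=5 -> skip
r=48=110000 popcount=2 -> skip
r=49=110001 popcount=3 -> KEEP
r=50=110010 popcount=3 -> KEEP
r=51=110011 popcount=4 -> skip
r=52=110100 popcount=3 -> KEEP
r=53=110101 popcount=4 -> skip
r=54=110110 popcount=4 -> skip
r=55=110111 popcount=5 -> skip
r=56=111000 popcount=3 -> KEEP
r=57=111001 popcount=4 -> skip
r=58=111010 popcount=4 -> skip
r=59=111011 popcount=5 -> skip
r=60=111100 popcount=4 -> skip
r=61=111101 popcount=5 -> skip
r=62=111110 popcount=5 -> skip
r=63=111111 popcount=6 -> skip
r=64=1000000 popcount=1 -> skip
r=65=1000001 popcount=2 -> skip
r=66=1000010 popcount=2 -> skip
r=67=1000011 popcount=3 -> KEEP
Kept rows: 19 21 22 25 26 28 35 37 38 41 42 44 49 50 52 56 67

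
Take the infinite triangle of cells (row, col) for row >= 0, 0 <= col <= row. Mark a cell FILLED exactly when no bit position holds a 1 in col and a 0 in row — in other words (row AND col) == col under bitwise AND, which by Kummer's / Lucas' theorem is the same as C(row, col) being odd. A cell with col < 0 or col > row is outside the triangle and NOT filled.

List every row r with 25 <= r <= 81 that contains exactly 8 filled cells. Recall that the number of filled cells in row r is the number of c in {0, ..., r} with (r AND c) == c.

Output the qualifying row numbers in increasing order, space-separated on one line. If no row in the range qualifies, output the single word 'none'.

Row r has 2^popcount(r) filled cells, so we need popcount(r) = log2(8) = 3.
Scan r = 25..81 and keep those with exactly 3 one-bits:
r=25=11001 popcount=3 -> KEEP
r=26=11010 popcount=3 -> KEEP
r=27=11011 popcount=4 -> skip
r=28=11100 popcount=3 -> KEEP
r=29=11101 popcount=4 -> skip
r=30=11110 popcount=4 -> skip
r=31=11111 popcount=5 -> skip
r=32=100000 popcount=1 -> skip
r=33=100001 popcount=2 -> skip
r=34=100010 popcount=2 -> skip
r=35=100011 popcount=3 -> KEEP
r=36=100100 popcount=2 -> skip
r=37=100101 popcount=3 -> KEEP
r=38=100110 popcount=3 -> KEEP
r=39=100111 popcount=4 -> skip
r=40=101000 popcount=2 -> skip
r=41=101001 popcount=3 -> KEEP
r=42=101010 popcount=3 -> KEEP
r=43=101011 popcount=4 -> skip
r=44=101100 popcount=3 -> KEEP
r=45=101101 popcount=4 -> skip
r=46=101110 popcount=4 -> skip
r=47=101111 popcount=5 -> skip
r=48=110000 popcount=2 -> skip
r=49=110001 popcount=3 -> KEEP
r=50=110010 popcount=3 -> KEEP
r=51=110011 popcount=4 -> skip
r=52=110100 popcount=3 -> KEEP
r=53=110101 popcount=4 -> skip
r=54=110110 popcount=4 -> skip
r=55=110111 popcount=5 -> skip
r=56=111000 popcount=3 -> KEEP
r=57=111001 popcount=4 -> skip
r=58=111010 popcount=4 -> skip
r=59=111011 popcount=5 -> skip
r=60=111100 popcount=4 -> skip
r=61=111101 popcount=5 -> skip
r=62=111110 popcount=5 -> skip
r=63=111111 popcount=6 -> skip
r=64=1000000 popcount=1 -> skip
r=65=1000001 popcount=2 -> skip
r=66=1000010 popcount=2 -> skip
r=67=1000011 popcount=3 -> KEEP
r=68=1000100 popcount=2 -> skip
r=69=1000101 popcount=3 -> KEEP
r=70=1000110 popcount=3 -> KEEP
r=71=1000111 popcount=4 -> skip
r=72=1001000 popcount=2 -> skip
r=73=1001001 popcount=3 -> KEEP
r=74=1001010 popcount=3 -> KEEP
r=75=1001011 popcount=4 -> skip
r=76=1001100 popcount=3 -> KEEP
r=77=1001101 popcount=4 -> skip
r=78=1001110 popcount=4 -> skip
r=79=1001111 popcount=5 -> skip
r=80=1010000 popcount=2 -> skip
r=81=1010001 popcount=3 -> KEEP
Kept rows: 25 26 28 35 37 38 41 42 44 49 50 52 56 67 69 70 73 74 76 81

Answer: 25 26 28 35 37 38 41 42 44 49 50 52 56 67 69 70 73 74 76 81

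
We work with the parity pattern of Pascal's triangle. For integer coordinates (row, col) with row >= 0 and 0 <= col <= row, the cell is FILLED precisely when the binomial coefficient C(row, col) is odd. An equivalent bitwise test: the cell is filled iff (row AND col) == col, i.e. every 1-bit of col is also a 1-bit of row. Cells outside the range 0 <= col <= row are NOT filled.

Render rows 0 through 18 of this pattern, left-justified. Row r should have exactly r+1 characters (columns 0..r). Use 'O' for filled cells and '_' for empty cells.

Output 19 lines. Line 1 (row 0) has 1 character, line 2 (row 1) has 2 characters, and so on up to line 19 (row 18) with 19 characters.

r0=0: O
r1=1: OO
r2=10: O_O
r3=11: OOOO
r4=100: O___O
r5=101: OO__OO
r6=110: O_O_O_O
r7=111: OOOOOOOO
r8=1000: O_______O
r9=1001: OO______OO
r10=1010: O_O_____O_O
r11=1011: OOOO____OOOO
r12=1100: O___O___O___O
r13=1101: OO__OO__OO__OO
r14=1110: O_O_O_O_O_O_O_O
r15=1111: OOOOOOOOOOOOOOOO
r16=10000: O_______________O
r17=10001: OO______________OO
r18=10010: O_O_____________O_O

Answer: O
OO
O_O
OOOO
O___O
OO__OO
O_O_O_O
OOOOOOOO
O_______O
OO______OO
O_O_____O_O
OOOO____OOOO
O___O___O___O
OO__OO__OO__OO
O_O_O_O_O_O_O_O
OOOOOOOOOOOOOOOO
O_______________O
OO______________OO
O_O_____________O_O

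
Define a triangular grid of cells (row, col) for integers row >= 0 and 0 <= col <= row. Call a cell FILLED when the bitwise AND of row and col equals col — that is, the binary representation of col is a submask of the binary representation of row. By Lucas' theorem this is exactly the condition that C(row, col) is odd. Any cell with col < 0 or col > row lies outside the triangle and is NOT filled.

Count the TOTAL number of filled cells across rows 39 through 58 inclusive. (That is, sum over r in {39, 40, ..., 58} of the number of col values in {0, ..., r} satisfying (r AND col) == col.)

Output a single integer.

Answer: 272

Derivation:
r39=100111 pc4: +16 =16
r40=101000 pc2: +4 =20
r41=101001 pc3: +8 =28
r42=101010 pc3: +8 =36
r43=101011 pc4: +16 =52
r44=101100 pc3: +8 =60
r45=101101 pc4: +16 =76
r46=101110 pc4: +16 =92
r47=101111 pc5: +32 =124
r48=110000 pc2: +4 =128
r49=110001 pc3: +8 =136
r50=110010 pc3: +8 =144
r51=110011 pc4: +16 =160
r52=110100 pc3: +8 =168
r53=110101 pc4: +16 =184
r54=110110 pc4: +16 =200
r55=110111 pc5: +32 =232
r56=111000 pc3: +8 =240
r57=111001 pc4: +16 =256
r58=111010 pc4: +16 =272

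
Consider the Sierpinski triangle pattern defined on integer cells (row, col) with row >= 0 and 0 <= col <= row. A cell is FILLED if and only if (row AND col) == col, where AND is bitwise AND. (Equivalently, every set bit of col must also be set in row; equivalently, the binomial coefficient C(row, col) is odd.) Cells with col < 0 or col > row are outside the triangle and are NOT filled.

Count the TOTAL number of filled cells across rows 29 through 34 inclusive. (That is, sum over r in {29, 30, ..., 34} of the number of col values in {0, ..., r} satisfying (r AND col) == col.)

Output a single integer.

Answer: 74

Derivation:
r29=11101 pc4: +16 =16
r30=11110 pc4: +16 =32
r31=11111 pc5: +32 =64
r32=100000 pc1: +2 =66
r33=100001 pc2: +4 =70
r34=100010 pc2: +4 =74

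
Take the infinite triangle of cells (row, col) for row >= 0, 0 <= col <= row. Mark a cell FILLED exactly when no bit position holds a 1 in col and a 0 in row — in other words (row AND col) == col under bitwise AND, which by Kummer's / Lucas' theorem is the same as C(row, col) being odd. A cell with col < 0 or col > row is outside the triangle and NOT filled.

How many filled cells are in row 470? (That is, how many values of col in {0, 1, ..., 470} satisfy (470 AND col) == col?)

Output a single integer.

470 in binary = 111010110
popcount(470) = number of 1-bits in 111010110 = 6
A col c satisfies (470 AND c) == c iff every set bit of c is also set in 470; each of the 6 set bits of 470 can independently be on or off in c.
count = 2^6 = 64

Answer: 64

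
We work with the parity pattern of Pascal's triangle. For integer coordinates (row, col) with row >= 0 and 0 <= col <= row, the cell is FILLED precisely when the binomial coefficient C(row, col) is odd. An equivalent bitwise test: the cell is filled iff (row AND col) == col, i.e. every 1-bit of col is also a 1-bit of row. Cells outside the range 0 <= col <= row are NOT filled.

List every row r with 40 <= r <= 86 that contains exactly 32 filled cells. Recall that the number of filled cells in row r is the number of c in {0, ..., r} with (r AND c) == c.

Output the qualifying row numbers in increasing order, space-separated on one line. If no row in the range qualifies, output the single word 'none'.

Answer: 47 55 59 61 62 79

Derivation:
Row r has 2^popcount(r) filled cells, so we need popcount(r) = log2(32) = 5.
Scan r = 40..86 and keep those with exactly 5 one-bits:
r=40=101000 popcount=2 -> skip
r=41=101001 popcount=3 -> skip
r=42=101010 popcount=3 -> skip
r=43=101011 popcount=4 -> skip
r=44=101100 popcount=3 -> skip
r=45=101101 popcount=4 -> skip
r=46=101110 popcount=4 -> skip
r=47=101111 popcount=5 -> KEEP
r=48=110000 popcount=2 -> skip
r=49=110001 popcount=3 -> skip
r=50=110010 popcount=3 -> skip
r=51=110011 popcount=4 -> skip
r=52=110100 popcount=3 -> skip
r=53=110101 popcount=4 -> skip
r=54=110110 popcount=4 -> skip
r=55=110111 popcount=5 -> KEEP
r=56=111000 popcount=3 -> skip
r=57=111001 popcount=4 -> skip
r=58=111010 popcount=4 -> skip
r=59=111011 popcount=5 -> KEEP
r=60=111100 popcount=4 -> skip
r=61=111101 popcount=5 -> KEEP
r=62=111110 popcount=5 -> KEEP
r=63=111111 popcount=6 -> skip
r=64=1000000 popcount=1 -> skip
r=65=1000001 popcount=2 -> skip
r=66=1000010 popcount=2 -> skip
r=67=1000011 popcount=3 -> skip
r=68=1000100 popcount=2 -> skip
r=69=1000101 popcount=3 -> skip
r=70=1000110 popcount=3 -> skip
r=71=1000111 popcount=4 -> skip
r=72=1001000 popcount=2 -> skip
r=73=1001001 popcount=3 -> skip
r=74=1001010 popcount=3 -> skip
r=75=1001011 popcount=4 -> skip
r=76=1001100 popcount=3 -> skip
r=77=1001101 popcount=4 -> skip
r=78=1001110 popcount=4 -> skip
r=79=1001111 popcount=5 -> KEEP
r=80=1010000 popcount=2 -> skip
r=81=1010001 popcount=3 -> skip
r=82=1010010 popcount=3 -> skip
r=83=1010011 popcount=4 -> skip
r=84=1010100 popcount=3 -> skip
r=85=1010101 popcount=4 -> skip
r=86=1010110 popcount=4 -> skip
Kept rows: 47 55 59 61 62 79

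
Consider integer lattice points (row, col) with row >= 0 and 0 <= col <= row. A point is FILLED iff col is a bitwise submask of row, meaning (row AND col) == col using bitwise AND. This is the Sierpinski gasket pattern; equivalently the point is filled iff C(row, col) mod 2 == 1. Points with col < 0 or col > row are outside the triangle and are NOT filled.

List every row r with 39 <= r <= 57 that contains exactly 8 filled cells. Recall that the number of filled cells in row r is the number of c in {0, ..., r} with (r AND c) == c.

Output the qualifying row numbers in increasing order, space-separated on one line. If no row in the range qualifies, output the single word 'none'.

Answer: 41 42 44 49 50 52 56

Derivation:
Row r has 2^popcount(r) filled cells, so we need popcount(r) = log2(8) = 3.
Scan r = 39..57 and keep those with exactly 3 one-bits:
r=39=100111 popcount=4 -> skip
r=40=101000 popcount=2 -> skip
r=41=101001 popcount=3 -> KEEP
r=42=101010 popcount=3 -> KEEP
r=43=101011 popcount=4 -> skip
r=44=101100 popcount=3 -> KEEP
r=45=101101 popcount=4 -> skip
r=46=101110 popcount=4 -> skip
r=47=101111 popcount=5 -> skip
r=48=110000 popcount=2 -> skip
r=49=110001 popcount=3 -> KEEP
r=50=110010 popcount=3 -> KEEP
r=51=110011 popcount=4 -> skip
r=52=110100 popcount=3 -> KEEP
r=53=110101 popcount=4 -> skip
r=54=110110 popcount=4 -> skip
r=55=110111 popcount=5 -> skip
r=56=111000 popcount=3 -> KEEP
r=57=111001 popcount=4 -> skip
Kept rows: 41 42 44 49 50 52 56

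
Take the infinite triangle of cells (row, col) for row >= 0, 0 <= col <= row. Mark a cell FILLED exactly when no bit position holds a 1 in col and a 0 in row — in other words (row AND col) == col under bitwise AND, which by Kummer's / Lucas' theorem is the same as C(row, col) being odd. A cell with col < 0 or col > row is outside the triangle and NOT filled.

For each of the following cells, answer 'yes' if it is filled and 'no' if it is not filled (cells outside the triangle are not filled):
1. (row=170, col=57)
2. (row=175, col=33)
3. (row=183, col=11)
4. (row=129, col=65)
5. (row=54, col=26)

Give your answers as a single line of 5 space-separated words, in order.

Answer: no yes no no no

Derivation:
(170,57): row=0b10101010, col=0b111001, row AND col = 0b101000 = 40; 40 != 57 -> empty
(175,33): row=0b10101111, col=0b100001, row AND col = 0b100001 = 33; 33 == 33 -> filled
(183,11): row=0b10110111, col=0b1011, row AND col = 0b11 = 3; 3 != 11 -> empty
(129,65): row=0b10000001, col=0b1000001, row AND col = 0b1 = 1; 1 != 65 -> empty
(54,26): row=0b110110, col=0b11010, row AND col = 0b10010 = 18; 18 != 26 -> empty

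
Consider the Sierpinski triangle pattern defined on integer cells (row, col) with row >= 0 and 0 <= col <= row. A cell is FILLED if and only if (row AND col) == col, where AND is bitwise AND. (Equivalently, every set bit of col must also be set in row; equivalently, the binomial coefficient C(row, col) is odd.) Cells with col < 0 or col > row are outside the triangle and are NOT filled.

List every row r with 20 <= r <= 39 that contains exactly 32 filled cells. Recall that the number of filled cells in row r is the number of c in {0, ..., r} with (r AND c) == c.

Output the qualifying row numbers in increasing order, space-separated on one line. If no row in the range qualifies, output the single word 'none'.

Answer: 31

Derivation:
Row r has 2^popcount(r) filled cells, so we need popcount(r) = log2(32) = 5.
Scan r = 20..39 and keep those with exactly 5 one-bits:
r=20=10100 popcount=2 -> skip
r=21=10101 popcount=3 -> skip
r=22=10110 popcount=3 -> skip
r=23=10111 popcount=4 -> skip
r=24=11000 popcount=2 -> skip
r=25=11001 popcount=3 -> skip
r=26=11010 popcount=3 -> skip
r=27=11011 popcount=4 -> skip
r=28=11100 popcount=3 -> skip
r=29=11101 popcount=4 -> skip
r=30=11110 popcount=4 -> skip
r=31=11111 popcount=5 -> KEEP
r=32=100000 popcount=1 -> skip
r=33=100001 popcount=2 -> skip
r=34=100010 popcount=2 -> skip
r=35=100011 popcount=3 -> skip
r=36=100100 popcount=2 -> skip
r=37=100101 popcount=3 -> skip
r=38=100110 popcount=3 -> skip
r=39=100111 popcount=4 -> skip
Kept rows: 31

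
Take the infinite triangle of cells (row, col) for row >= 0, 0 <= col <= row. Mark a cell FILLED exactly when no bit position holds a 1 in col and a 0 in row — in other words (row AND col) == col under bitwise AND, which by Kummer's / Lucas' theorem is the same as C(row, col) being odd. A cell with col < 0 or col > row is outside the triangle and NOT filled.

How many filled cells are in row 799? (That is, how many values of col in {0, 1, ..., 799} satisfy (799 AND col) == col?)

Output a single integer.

799 in binary = 1100011111
popcount(799) = number of 1-bits in 1100011111 = 7
A col c satisfies (799 AND c) == c iff every set bit of c is also set in 799; each of the 7 set bits of 799 can independently be on or off in c.
count = 2^7 = 128

Answer: 128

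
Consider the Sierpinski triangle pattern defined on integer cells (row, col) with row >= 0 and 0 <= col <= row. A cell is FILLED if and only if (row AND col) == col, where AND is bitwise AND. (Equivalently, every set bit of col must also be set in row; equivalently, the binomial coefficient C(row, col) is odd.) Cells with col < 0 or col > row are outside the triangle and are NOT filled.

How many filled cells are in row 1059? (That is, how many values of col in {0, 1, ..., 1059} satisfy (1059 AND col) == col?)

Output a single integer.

Answer: 16

Derivation:
1059 in binary = 10000100011
popcount(1059) = number of 1-bits in 10000100011 = 4
A col c satisfies (1059 AND c) == c iff every set bit of c is also set in 1059; each of the 4 set bits of 1059 can independently be on or off in c.
count = 2^4 = 16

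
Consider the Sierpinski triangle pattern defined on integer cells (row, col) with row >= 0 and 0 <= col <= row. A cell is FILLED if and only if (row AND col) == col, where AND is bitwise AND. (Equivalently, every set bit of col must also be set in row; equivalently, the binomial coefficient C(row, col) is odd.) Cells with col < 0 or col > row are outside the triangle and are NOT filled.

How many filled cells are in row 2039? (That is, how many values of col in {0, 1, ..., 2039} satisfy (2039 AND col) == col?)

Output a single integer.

2039 in binary = 11111110111
popcount(2039) = number of 1-bits in 11111110111 = 10
A col c satisfies (2039 AND c) == c iff every set bit of c is also set in 2039; each of the 10 set bits of 2039 can independently be on or off in c.
count = 2^10 = 1024

Answer: 1024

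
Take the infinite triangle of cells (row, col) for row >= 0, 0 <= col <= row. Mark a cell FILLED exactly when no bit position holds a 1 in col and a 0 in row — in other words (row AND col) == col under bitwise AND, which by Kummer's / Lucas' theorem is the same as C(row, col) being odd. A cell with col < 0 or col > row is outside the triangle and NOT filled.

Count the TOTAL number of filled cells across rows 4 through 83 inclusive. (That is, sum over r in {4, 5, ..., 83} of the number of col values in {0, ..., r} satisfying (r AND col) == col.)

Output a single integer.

r4=100 pc1: +2 =2
r5=101 pc2: +4 =6
r6=110 pc2: +4 =10
r7=111 pc3: +8 =18
r8=1000 pc1: +2 =20
r9=1001 pc2: +4 =24
r10=1010 pc2: +4 =28
r11=1011 pc3: +8 =36
r12=1100 pc2: +4 =40
r13=1101 pc3: +8 =48
r14=1110 pc3: +8 =56
r15=1111 pc4: +16 =72
r16=10000 pc1: +2 =74
r17=10001 pc2: +4 =78
r18=10010 pc2: +4 =82
r19=10011 pc3: +8 =90
r20=10100 pc2: +4 =94
r21=10101 pc3: +8 =102
r22=10110 pc3: +8 =110
r23=10111 pc4: +16 =126
r24=11000 pc2: +4 =130
r25=11001 pc3: +8 =138
r26=11010 pc3: +8 =146
r27=11011 pc4: +16 =162
r28=11100 pc3: +8 =170
r29=11101 pc4: +16 =186
r30=11110 pc4: +16 =202
r31=11111 pc5: +32 =234
r32=100000 pc1: +2 =236
r33=100001 pc2: +4 =240
r34=100010 pc2: +4 =244
r35=100011 pc3: +8 =252
r36=100100 pc2: +4 =256
r37=100101 pc3: +8 =264
r38=100110 pc3: +8 =272
r39=100111 pc4: +16 =288
r40=101000 pc2: +4 =292
r41=101001 pc3: +8 =300
r42=101010 pc3: +8 =308
r43=101011 pc4: +16 =324
r44=101100 pc3: +8 =332
r45=101101 pc4: +16 =348
r46=101110 pc4: +16 =364
r47=101111 pc5: +32 =396
r48=110000 pc2: +4 =400
r49=110001 pc3: +8 =408
r50=110010 pc3: +8 =416
r51=110011 pc4: +16 =432
r52=110100 pc3: +8 =440
r53=110101 pc4: +16 =456
r54=110110 pc4: +16 =472
r55=110111 pc5: +32 =504
r56=111000 pc3: +8 =512
r57=111001 pc4: +16 =528
r58=111010 pc4: +16 =544
r59=111011 pc5: +32 =576
r60=111100 pc4: +16 =592
r61=111101 pc5: +32 =624
r62=111110 pc5: +32 =656
r63=111111 pc6: +64 =720
r64=1000000 pc1: +2 =722
r65=1000001 pc2: +4 =726
r66=1000010 pc2: +4 =730
r67=1000011 pc3: +8 =738
r68=1000100 pc2: +4 =742
r69=1000101 pc3: +8 =750
r70=1000110 pc3: +8 =758
r71=1000111 pc4: +16 =774
r72=1001000 pc2: +4 =778
r73=1001001 pc3: +8 =786
r74=1001010 pc3: +8 =794
r75=1001011 pc4: +16 =810
r76=1001100 pc3: +8 =818
r77=1001101 pc4: +16 =834
r78=1001110 pc4: +16 =850
r79=1001111 pc5: +32 =882
r80=1010000 pc2: +4 =886
r81=1010001 pc3: +8 =894
r82=1010010 pc3: +8 =902
r83=1010011 pc4: +16 =918

Answer: 918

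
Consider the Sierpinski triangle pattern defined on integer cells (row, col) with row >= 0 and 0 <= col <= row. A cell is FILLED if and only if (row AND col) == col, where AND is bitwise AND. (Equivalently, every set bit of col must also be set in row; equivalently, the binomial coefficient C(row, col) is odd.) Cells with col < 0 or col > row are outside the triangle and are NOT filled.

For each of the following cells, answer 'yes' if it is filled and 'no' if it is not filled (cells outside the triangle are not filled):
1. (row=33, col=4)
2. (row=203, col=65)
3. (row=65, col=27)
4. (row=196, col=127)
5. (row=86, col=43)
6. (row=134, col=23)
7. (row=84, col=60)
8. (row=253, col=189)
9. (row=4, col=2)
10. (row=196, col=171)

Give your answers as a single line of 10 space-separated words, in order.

Answer: no yes no no no no no yes no no

Derivation:
(33,4): row=0b100001, col=0b100, row AND col = 0b0 = 0; 0 != 4 -> empty
(203,65): row=0b11001011, col=0b1000001, row AND col = 0b1000001 = 65; 65 == 65 -> filled
(65,27): row=0b1000001, col=0b11011, row AND col = 0b1 = 1; 1 != 27 -> empty
(196,127): row=0b11000100, col=0b1111111, row AND col = 0b1000100 = 68; 68 != 127 -> empty
(86,43): row=0b1010110, col=0b101011, row AND col = 0b10 = 2; 2 != 43 -> empty
(134,23): row=0b10000110, col=0b10111, row AND col = 0b110 = 6; 6 != 23 -> empty
(84,60): row=0b1010100, col=0b111100, row AND col = 0b10100 = 20; 20 != 60 -> empty
(253,189): row=0b11111101, col=0b10111101, row AND col = 0b10111101 = 189; 189 == 189 -> filled
(4,2): row=0b100, col=0b10, row AND col = 0b0 = 0; 0 != 2 -> empty
(196,171): row=0b11000100, col=0b10101011, row AND col = 0b10000000 = 128; 128 != 171 -> empty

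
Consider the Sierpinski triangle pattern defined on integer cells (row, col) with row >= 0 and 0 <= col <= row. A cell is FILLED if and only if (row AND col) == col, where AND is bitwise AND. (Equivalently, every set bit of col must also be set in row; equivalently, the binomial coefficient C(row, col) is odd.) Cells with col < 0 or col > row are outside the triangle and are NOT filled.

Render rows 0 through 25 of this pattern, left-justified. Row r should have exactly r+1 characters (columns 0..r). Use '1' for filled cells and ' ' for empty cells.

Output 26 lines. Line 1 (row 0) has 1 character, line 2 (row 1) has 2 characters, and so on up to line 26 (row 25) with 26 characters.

Answer: 1
11
1 1
1111
1   1
11  11
1 1 1 1
11111111
1       1
11      11
1 1     1 1
1111    1111
1   1   1   1
11  11  11  11
1 1 1 1 1 1 1 1
1111111111111111
1               1
11              11
1 1             1 1
1111            1111
1   1           1   1
11  11          11  11
1 1 1 1         1 1 1 1
11111111        11111111
1       1       1       1
11      11      11      11

Derivation:
r0=0: 1
r1=1: 11
r2=10: 1 1
r3=11: 1111
r4=100: 1   1
r5=101: 11  11
r6=110: 1 1 1 1
r7=111: 11111111
r8=1000: 1       1
r9=1001: 11      11
r10=1010: 1 1     1 1
r11=1011: 1111    1111
r12=1100: 1   1   1   1
r13=1101: 11  11  11  11
r14=1110: 1 1 1 1 1 1 1 1
r15=1111: 1111111111111111
r16=10000: 1               1
r17=10001: 11              11
r18=10010: 1 1             1 1
r19=10011: 1111            1111
r20=10100: 1   1           1   1
r21=10101: 11  11          11  11
r22=10110: 1 1 1 1         1 1 1 1
r23=10111: 11111111        11111111
r24=11000: 1       1       1       1
r25=11001: 11      11      11      11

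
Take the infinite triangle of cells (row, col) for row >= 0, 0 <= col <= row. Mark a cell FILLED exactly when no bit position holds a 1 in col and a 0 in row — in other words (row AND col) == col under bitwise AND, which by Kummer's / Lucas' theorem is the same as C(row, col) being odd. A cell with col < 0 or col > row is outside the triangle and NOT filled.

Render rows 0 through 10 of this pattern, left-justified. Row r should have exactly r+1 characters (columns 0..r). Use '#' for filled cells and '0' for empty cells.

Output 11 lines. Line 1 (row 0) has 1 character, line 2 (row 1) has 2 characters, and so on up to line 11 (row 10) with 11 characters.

Answer: #
##
#0#
####
#000#
##00##
#0#0#0#
########
#0000000#
##000000##
#0#00000#0#

Derivation:
r0=0: #
r1=1: ##
r2=10: #0#
r3=11: ####
r4=100: #000#
r5=101: ##00##
r6=110: #0#0#0#
r7=111: ########
r8=1000: #0000000#
r9=1001: ##000000##
r10=1010: #0#00000#0#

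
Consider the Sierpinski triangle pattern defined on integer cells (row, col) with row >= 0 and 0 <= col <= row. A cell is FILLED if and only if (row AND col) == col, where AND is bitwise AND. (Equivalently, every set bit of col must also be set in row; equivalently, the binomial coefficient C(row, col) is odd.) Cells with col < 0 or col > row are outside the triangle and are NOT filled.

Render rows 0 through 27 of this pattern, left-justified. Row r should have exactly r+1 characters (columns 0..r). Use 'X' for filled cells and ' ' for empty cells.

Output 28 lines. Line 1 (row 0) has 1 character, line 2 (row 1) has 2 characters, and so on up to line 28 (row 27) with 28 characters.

r0=0: X
r1=1: XX
r2=10: X X
r3=11: XXXX
r4=100: X   X
r5=101: XX  XX
r6=110: X X X X
r7=111: XXXXXXXX
r8=1000: X       X
r9=1001: XX      XX
r10=1010: X X     X X
r11=1011: XXXX    XXXX
r12=1100: X   X   X   X
r13=1101: XX  XX  XX  XX
r14=1110: X X X X X X X X
r15=1111: XXXXXXXXXXXXXXXX
r16=10000: X               X
r17=10001: XX              XX
r18=10010: X X             X X
r19=10011: XXXX            XXXX
r20=10100: X   X           X   X
r21=10101: XX  XX          XX  XX
r22=10110: X X X X         X X X X
r23=10111: XXXXXXXX        XXXXXXXX
r24=11000: X       X       X       X
r25=11001: XX      XX      XX      XX
r26=11010: X X     X X     X X     X X
r27=11011: XXXX    XXXX    XXXX    XXXX

Answer: X
XX
X X
XXXX
X   X
XX  XX
X X X X
XXXXXXXX
X       X
XX      XX
X X     X X
XXXX    XXXX
X   X   X   X
XX  XX  XX  XX
X X X X X X X X
XXXXXXXXXXXXXXXX
X               X
XX              XX
X X             X X
XXXX            XXXX
X   X           X   X
XX  XX          XX  XX
X X X X         X X X X
XXXXXXXX        XXXXXXXX
X       X       X       X
XX      XX      XX      XX
X X     X X     X X     X X
XXXX    XXXX    XXXX    XXXX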